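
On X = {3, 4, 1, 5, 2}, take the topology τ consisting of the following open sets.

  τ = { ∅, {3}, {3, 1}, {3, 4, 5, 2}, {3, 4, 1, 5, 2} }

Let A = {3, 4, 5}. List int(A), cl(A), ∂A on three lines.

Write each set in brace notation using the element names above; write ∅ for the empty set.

interior: largest open inside A is {3} (from ∅, {3})
cl via duality: int({1, 2}) = ∅, so X∖∅ = {3, 4, 1, 5, 2}
cl∖int = {4, 1, 5, 2}

int(A) = {3}
cl(A)  = {3, 4, 1, 5, 2}
∂A     = {4, 1, 5, 2}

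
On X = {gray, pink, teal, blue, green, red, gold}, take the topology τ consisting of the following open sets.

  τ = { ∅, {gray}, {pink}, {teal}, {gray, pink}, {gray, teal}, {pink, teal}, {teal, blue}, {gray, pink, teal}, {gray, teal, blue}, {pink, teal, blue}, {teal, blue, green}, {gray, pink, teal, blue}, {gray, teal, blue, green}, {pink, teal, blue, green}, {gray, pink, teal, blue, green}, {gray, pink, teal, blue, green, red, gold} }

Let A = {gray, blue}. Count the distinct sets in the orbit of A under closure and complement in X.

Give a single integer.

complement {pink, teal, green, red, gold}; its interior {pink, teal}; cl(A) = X∖{pink, teal} = {gray, blue, green, red, gold}
With k = closure, c = complement:
  1. A     = {gray, blue}
  2. kA    = {gray, blue, green, red, gold}
  3. cA    = {pink, teal, green, red, gold}
  4. ckA   = {pink, teal}
  5. kcA   = {pink, teal, blue, green, red, gold}
  6. ckcA  = {gray}
  7. kckcA = {gray, red, gold}
  8. ckckcA = {pink, teal, blue, green}
k, c of each give nothing new

8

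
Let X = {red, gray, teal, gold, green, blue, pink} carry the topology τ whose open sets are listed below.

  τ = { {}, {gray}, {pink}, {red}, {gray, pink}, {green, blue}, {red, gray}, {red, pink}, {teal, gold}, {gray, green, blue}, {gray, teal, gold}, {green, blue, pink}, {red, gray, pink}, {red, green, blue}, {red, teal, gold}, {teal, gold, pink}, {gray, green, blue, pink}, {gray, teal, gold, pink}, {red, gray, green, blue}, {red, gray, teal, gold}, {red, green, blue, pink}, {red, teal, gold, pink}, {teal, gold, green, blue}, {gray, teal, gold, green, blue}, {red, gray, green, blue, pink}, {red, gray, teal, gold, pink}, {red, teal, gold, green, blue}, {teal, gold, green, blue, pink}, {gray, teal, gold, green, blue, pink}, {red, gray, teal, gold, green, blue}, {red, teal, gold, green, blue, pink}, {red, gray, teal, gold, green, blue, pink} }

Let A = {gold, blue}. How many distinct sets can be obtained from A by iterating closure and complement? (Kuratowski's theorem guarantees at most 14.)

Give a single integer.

6

cl via duality: int({red, gray, teal, green, pink}) = {red, gray, pink}, so X∖{red, gray, pink} = {teal, gold, green, blue}
Write k for closure, c for complement:
  1. A     = {gold, blue}
  2. kA    = {teal, gold, green, blue}
  3. cA    = {red, gray, teal, green, pink}
  4. ckA   = {red, gray, pink}
  5. kcA   = {red, gray, teal, gold, green, blue, pink}
  6. ckcA  = {}
applying k or c yields no new set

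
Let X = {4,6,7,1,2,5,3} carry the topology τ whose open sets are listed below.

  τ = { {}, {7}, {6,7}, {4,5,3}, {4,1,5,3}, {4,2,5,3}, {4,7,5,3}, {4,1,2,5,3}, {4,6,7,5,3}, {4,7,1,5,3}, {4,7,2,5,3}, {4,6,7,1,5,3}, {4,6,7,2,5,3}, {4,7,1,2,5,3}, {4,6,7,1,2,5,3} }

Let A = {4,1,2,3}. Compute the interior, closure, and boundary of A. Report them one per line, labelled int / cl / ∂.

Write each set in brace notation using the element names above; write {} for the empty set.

opens ⊆ A: {}; union → int = {}
complement {6,7,5}; its interior {6,7}; cl(A) = X∖{6,7} = {4,1,2,5,3}
boundary = {4,1,2,5,3} ∖ {} = {4,1,2,5,3}

int(A) = {}
cl(A)  = {4,1,2,5,3}
∂A     = {4,1,2,5,3}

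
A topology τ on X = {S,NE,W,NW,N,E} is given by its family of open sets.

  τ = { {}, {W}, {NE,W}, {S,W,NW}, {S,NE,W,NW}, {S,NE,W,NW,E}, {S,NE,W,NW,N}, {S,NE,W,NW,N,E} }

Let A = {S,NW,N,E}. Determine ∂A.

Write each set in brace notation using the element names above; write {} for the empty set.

{S,NW,N,E}

open subsets of A: {}; so int(A) = {}
closure: X∖int(X∖A) = X∖{NE,W} = {S,NW,N,E}
∂A = {S,NW,N,E} minus {} = {S,NW,N,E}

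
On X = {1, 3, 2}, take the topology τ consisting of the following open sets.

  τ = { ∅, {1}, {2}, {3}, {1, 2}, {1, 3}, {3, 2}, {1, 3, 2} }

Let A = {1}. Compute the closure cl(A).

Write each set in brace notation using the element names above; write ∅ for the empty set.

{1}

X∖A={3, 2}, int(X∖A)={3, 2}, hence cl(A)={1}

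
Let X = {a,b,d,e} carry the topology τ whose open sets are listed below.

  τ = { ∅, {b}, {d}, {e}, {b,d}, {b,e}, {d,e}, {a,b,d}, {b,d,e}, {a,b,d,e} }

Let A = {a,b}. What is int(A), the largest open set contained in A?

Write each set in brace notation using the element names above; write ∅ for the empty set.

{b}

interior: largest open inside A is {b} (from ∅, {b})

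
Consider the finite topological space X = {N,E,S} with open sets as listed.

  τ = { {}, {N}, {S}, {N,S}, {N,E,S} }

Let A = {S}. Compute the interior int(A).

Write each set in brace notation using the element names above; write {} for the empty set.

{S}

opens ⊆ A: {}, {S}; union → int = {S}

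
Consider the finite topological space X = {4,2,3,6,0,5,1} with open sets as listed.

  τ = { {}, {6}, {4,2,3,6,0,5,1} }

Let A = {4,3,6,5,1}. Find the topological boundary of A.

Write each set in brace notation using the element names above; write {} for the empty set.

{4,2,3,0,5,1}

U open, U⊆A: {}, {6}. int(A) = ⋃ = {6}
X∖A={2,0}, int(X∖A)={}, hence cl(A)={4,2,3,6,0,5,1}
∂A: remove int from cl → {4,2,3,0,5,1}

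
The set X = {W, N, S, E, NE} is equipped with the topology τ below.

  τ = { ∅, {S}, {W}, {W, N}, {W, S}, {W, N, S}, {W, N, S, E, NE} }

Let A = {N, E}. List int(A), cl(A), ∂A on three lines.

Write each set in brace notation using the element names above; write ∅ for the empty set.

int(A) = ∅
cl(A)  = {N, E, NE}
∂A     = {N, E, NE}

opens ⊆ A: ∅; union → int = ∅
complement {W, S, NE}; its interior {W, S}; cl(A) = X∖{W, S} = {N, E, NE}
boundary = {N, E, NE} ∖ ∅ = {N, E, NE}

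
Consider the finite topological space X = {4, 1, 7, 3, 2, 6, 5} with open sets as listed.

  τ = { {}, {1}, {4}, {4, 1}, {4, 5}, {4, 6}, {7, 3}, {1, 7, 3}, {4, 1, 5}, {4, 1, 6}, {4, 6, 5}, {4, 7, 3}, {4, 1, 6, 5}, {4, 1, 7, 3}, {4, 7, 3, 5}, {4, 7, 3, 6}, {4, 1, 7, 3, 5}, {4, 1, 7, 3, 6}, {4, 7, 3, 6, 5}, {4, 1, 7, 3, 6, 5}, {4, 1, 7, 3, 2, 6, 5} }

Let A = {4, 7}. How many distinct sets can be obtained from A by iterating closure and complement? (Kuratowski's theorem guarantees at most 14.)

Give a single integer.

12

cl via duality: int({1, 3, 2, 6, 5}) = {1}, so X∖{1} = {4, 7, 3, 2, 6, 5}
Write k for closure, c for complement:
  1. A     = {4, 7}
  2. kA    = {4, 7, 3, 2, 6, 5}
  3. cA    = {1, 3, 2, 6, 5}
  4. ckA   = {1}
  5. kcA   = {1, 7, 3, 2, 6, 5}
  6. kckA  = {1, 2}
  7. ckcA  = {4}
  8. ckckA = {4, 7, 3, 6, 5}
  9. kckcA = {4, 2, 6, 5}
  10. ckckcA = {1, 7, 3}
  11. kckckcA = {1, 7, 3, 2}
  12. ckckckcA = {4, 6, 5}
applying k or c yields no new set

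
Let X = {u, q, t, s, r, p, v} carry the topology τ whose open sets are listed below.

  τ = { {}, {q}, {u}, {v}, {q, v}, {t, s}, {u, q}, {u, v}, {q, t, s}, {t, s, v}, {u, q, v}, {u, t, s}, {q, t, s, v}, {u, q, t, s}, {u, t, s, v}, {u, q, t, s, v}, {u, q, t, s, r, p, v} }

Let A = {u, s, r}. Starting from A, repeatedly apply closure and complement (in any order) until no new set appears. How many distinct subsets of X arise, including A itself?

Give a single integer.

10

closure: X∖int(X∖A) = X∖{q, v} = {u, t, s, r, p}
Let k=closure and c=complement:
  1. A     = {u, s, r}
  2. kA    = {u, t, s, r, p}
  3. cA    = {q, t, p, v}
  4. ckA   = {q, v}
  5. kcA   = {q, t, s, r, p, v}
  6. kckA  = {q, r, p, v}
  7. ckcA  = {u}
  8. ckckA = {u, t, s}
  9. kckcA = {u, r, p}
  10. ckckcA = {q, t, s, v}
— saturated at 10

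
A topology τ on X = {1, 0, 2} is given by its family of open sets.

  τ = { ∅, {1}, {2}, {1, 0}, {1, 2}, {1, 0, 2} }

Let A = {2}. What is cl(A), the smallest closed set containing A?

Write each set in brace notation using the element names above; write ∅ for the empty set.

closure: X∖int(X∖A) = X∖{1, 0} = {2}

{2}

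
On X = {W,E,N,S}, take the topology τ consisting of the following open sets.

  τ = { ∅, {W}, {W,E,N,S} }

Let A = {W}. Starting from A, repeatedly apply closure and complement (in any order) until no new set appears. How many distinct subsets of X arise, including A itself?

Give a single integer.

cl via duality: int({E,N,S}) = ∅, so X∖∅ = {W,E,N,S}
Write k for closure, c for complement:
  1. A     = {W}
  2. kA    = {W,E,N,S}
  3. cA    = {E,N,S}
  4. ckA   = ∅
applying k or c yields no new set

4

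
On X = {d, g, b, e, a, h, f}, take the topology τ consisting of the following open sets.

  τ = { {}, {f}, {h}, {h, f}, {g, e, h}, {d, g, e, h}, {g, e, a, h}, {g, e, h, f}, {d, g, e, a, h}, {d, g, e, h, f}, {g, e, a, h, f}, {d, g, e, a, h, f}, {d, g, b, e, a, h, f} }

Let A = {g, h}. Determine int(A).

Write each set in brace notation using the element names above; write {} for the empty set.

U open, U⊆A: {}, {h}. int(A) = ⋃ = {h}

{h}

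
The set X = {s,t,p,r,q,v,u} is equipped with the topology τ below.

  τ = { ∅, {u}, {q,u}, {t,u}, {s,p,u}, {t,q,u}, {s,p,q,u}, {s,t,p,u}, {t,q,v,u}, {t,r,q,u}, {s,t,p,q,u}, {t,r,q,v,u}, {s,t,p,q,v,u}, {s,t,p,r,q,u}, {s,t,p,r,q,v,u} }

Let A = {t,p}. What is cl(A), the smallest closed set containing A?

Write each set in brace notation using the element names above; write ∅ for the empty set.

{s,t,p,r,v}

cl via duality: int({s,r,q,v,u}) = {q,u}, so X∖{q,u} = {s,t,p,r,v}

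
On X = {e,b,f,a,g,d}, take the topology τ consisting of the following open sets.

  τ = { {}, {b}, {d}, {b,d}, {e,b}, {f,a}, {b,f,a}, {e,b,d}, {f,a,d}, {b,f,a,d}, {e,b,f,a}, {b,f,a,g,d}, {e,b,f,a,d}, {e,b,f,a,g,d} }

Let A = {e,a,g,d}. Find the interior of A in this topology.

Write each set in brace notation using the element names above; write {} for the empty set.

{d}

opens ⊆ A: {}, {d}; union → int = {d}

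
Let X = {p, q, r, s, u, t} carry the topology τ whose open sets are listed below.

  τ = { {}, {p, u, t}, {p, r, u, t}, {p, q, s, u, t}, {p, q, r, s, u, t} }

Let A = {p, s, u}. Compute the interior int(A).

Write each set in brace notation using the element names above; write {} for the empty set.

open subsets of A: {}; so int(A) = {}

{}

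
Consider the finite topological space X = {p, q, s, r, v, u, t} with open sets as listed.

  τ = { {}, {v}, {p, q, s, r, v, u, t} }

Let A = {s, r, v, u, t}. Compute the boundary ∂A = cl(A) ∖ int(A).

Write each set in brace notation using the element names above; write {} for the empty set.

open subsets of A: {}, {v}; so int(A) = {v}
closure: X∖int(X∖A) = X∖{} = {p, q, s, r, v, u, t}
∂A = {p, q, s, r, v, u, t} minus {v} = {p, q, s, r, u, t}

{p, q, s, r, u, t}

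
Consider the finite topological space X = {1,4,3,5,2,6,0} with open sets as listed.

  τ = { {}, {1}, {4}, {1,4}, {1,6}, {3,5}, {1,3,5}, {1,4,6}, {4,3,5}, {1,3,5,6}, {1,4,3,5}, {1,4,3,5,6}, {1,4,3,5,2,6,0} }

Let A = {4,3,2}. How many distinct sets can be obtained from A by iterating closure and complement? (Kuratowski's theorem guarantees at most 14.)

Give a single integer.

10

closure: X∖int(X∖A) = X∖{1,6} = {4,3,5,2,0}
Let k=closure and c=complement:
  1. A     = {4,3,2}
  2. kA    = {4,3,5,2,0}
  3. cA    = {1,5,6,0}
  4. ckA   = {1,6}
  5. kcA   = {1,3,5,2,6,0}
  6. kckA  = {1,2,6,0}
  7. ckcA  = {4}
  8. ckckA = {4,3,5}
  9. kckcA = {4,2,0}
  10. ckckcA = {1,3,5,6}
— saturated at 10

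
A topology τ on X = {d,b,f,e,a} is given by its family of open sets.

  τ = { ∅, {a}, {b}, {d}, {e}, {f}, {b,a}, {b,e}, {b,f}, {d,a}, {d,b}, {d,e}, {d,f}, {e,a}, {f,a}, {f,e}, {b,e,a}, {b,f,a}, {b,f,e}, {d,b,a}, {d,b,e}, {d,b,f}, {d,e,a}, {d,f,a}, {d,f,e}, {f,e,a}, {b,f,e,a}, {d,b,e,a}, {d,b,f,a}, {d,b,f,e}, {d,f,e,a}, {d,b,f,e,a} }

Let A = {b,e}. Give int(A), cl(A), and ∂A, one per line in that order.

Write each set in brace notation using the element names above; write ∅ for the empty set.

int(A) = {b,e}
cl(A)  = {b,e}
∂A     = ∅

open subsets of A: ∅, {e}, {b}, {b,e}; so int(A) = {b,e}
closure: X∖int(X∖A) = X∖{d,f,a} = {b,e}
∂A = {b,e} minus {b,e} = ∅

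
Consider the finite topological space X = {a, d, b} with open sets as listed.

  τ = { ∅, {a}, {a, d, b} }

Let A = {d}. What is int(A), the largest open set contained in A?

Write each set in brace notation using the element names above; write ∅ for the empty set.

U open, U⊆A: ∅. int(A) = ⋃ = ∅

∅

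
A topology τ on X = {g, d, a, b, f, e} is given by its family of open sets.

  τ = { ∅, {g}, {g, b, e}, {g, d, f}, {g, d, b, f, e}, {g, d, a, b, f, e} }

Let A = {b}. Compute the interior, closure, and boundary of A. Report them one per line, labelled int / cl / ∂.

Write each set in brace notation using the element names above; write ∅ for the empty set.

open subsets of A: ∅; so int(A) = ∅
closure: X∖int(X∖A) = X∖{g, d, f} = {a, b, e}
∂A = {a, b, e} minus ∅ = {a, b, e}

int(A) = ∅
cl(A)  = {a, b, e}
∂A     = {a, b, e}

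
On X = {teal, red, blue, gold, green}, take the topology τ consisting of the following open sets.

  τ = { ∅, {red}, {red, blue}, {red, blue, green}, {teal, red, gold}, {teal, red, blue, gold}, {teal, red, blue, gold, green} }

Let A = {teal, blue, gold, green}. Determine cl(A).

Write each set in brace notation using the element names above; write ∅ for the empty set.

{teal, blue, gold, green}

cl via duality: int({red}) = {red}, so X∖{red} = {teal, blue, gold, green}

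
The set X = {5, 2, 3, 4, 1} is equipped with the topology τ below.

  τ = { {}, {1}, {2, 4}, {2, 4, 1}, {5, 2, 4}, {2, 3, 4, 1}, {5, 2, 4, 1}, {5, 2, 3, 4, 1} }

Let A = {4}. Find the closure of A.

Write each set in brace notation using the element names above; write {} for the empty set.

{5, 2, 3, 4}

complement {5, 2, 3, 1}; its interior {1}; cl(A) = X∖{1} = {5, 2, 3, 4}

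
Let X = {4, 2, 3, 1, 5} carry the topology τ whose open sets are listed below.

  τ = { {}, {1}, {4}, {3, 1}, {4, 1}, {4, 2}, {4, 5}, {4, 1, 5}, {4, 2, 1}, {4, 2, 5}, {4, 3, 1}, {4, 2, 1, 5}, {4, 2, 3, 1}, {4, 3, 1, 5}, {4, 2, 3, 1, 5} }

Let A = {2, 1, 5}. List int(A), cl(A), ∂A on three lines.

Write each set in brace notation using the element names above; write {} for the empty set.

interior: largest open inside A is {1} (from {}, {1})
cl via duality: int({4, 3}) = {4}, so X∖{4} = {2, 3, 1, 5}
cl∖int = {2, 3, 5}

int(A) = {1}
cl(A)  = {2, 3, 1, 5}
∂A     = {2, 3, 5}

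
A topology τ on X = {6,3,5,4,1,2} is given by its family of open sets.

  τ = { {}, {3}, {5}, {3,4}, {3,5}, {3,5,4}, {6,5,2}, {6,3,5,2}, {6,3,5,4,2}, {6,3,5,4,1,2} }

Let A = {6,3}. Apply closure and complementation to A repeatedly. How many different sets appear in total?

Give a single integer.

closure: X∖int(X∖A) = X∖{5} = {6,3,4,1,2}
Let k=closure and c=complement:
  1. A     = {6,3}
  2. kA    = {6,3,4,1,2}
  3. cA    = {5,4,1,2}
  4. ckA   = {5}
  5. kcA   = {6,5,4,1,2}
  6. kckA  = {6,5,1,2}
  7. ckcA  = {3}
  8. ckckA = {3,4}
  9. kckcA = {3,4,1}
  10. ckckcA = {6,5,2}
— saturated at 10

10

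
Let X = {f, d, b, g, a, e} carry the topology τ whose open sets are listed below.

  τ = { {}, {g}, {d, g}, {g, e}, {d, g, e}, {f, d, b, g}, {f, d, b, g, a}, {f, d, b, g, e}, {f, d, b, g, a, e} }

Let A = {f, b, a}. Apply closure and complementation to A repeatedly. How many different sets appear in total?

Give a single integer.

complement {d, g, e}; its interior {d, g, e}; cl(A) = X∖{d, g, e} = {f, b, a}
With k = closure, c = complement:
  1. A     = {f, b, a}
  2. cA    = {d, g, e}
  3. kcA   = {f, d, b, g, a, e}
  4. ckcA  = {}
k, c of each give nothing new

4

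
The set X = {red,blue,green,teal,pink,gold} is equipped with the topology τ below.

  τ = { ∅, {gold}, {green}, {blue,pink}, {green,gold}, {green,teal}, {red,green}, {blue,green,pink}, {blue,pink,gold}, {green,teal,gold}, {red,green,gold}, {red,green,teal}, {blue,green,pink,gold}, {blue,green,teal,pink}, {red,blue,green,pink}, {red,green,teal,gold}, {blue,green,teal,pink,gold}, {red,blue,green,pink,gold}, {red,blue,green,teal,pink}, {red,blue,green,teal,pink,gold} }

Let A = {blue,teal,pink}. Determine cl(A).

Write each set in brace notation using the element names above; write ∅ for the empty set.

cl via duality: int({red,green,gold}) = {red,green,gold}, so X∖{red,green,gold} = {blue,teal,pink}

{blue,teal,pink}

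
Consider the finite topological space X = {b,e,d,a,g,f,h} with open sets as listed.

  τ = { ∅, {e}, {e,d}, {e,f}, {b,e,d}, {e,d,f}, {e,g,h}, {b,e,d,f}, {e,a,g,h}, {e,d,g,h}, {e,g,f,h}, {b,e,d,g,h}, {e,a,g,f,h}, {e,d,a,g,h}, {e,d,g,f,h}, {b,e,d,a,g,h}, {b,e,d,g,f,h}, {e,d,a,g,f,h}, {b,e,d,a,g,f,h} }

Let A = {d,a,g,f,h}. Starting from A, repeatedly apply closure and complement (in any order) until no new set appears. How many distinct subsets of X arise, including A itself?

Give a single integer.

6

cl via duality: int({b,e}) = {e}, so X∖{e} = {b,d,a,g,f,h}
Write k for closure, c for complement:
  1. A     = {d,a,g,f,h}
  2. kA    = {b,d,a,g,f,h}
  3. cA    = {b,e}
  4. ckA   = {e}
  5. kcA   = {b,e,d,a,g,f,h}
  6. ckcA  = ∅
applying k or c yields no new set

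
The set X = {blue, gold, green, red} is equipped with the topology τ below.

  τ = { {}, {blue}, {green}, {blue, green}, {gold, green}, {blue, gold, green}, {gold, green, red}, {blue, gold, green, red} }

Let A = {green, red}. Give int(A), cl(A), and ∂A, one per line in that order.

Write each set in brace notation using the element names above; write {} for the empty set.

interior: largest open inside A is {green} (from {}, {green})
cl via duality: int({blue, gold}) = {blue}, so X∖{blue} = {gold, green, red}
cl∖int = {gold, red}

int(A) = {green}
cl(A)  = {gold, green, red}
∂A     = {gold, red}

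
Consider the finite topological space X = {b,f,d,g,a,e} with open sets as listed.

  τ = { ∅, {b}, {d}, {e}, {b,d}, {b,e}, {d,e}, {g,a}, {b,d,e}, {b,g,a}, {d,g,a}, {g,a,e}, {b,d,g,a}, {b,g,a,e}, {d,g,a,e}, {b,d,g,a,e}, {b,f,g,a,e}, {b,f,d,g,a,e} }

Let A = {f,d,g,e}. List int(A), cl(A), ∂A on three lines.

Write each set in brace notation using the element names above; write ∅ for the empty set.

int(A) = {d,e}
cl(A)  = {f,d,g,a,e}
∂A     = {f,g,a}

open subsets of A: ∅, {e}, {d}, {d,e}; so int(A) = {d,e}
closure: X∖int(X∖A) = X∖{b} = {f,d,g,a,e}
∂A = {f,d,g,a,e} minus {d,e} = {f,g,a}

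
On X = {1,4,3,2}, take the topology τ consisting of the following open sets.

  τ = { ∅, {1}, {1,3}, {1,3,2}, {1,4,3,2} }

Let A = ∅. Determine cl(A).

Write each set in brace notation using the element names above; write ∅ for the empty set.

∅

cl via duality: int({1,4,3,2}) = {1,4,3,2}, so X∖{1,4,3,2} = ∅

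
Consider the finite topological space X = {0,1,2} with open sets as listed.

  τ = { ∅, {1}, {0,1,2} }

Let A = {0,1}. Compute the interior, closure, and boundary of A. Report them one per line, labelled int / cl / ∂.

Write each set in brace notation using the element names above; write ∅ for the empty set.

open subsets of A: ∅, {1}; so int(A) = {1}
closure: X∖int(X∖A) = X∖∅ = {0,1,2}
∂A = {0,1,2} minus {1} = {0,2}

int(A) = {1}
cl(A)  = {0,1,2}
∂A     = {0,2}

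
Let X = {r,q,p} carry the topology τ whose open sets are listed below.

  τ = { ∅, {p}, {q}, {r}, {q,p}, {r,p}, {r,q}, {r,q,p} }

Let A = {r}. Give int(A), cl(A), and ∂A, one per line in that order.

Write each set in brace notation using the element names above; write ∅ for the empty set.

int(A) = {r}
cl(A)  = {r}
∂A     = ∅

interior: largest open inside A is {r} (from ∅, {r})
cl via duality: int({q,p}) = {q,p}, so X∖{q,p} = {r}
cl∖int = ∅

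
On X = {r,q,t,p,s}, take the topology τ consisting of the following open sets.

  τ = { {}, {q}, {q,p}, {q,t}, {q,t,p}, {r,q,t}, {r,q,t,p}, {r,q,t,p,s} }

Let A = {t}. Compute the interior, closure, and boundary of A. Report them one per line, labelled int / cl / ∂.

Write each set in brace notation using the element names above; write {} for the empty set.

int(A) = {}
cl(A)  = {r,t,s}
∂A     = {r,t,s}

U open, U⊆A: {}. int(A) = ⋃ = {}
X∖A={r,q,p,s}, int(X∖A)={q,p}, hence cl(A)={r,t,s}
∂A: remove int from cl → {r,t,s}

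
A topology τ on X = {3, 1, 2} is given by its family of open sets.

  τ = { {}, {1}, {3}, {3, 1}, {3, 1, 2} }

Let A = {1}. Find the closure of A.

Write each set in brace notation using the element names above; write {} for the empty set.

{1, 2}

complement {3, 2}; its interior {3}; cl(A) = X∖{3} = {1, 2}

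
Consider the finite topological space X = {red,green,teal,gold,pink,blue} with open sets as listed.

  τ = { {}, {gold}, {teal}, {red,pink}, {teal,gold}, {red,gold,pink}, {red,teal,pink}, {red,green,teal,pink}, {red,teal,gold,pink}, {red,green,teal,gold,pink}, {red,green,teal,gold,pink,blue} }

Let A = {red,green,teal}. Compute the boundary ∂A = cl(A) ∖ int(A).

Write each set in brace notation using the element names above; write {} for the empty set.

opens ⊆ A: {}, {teal}; union → int = {teal}
complement {gold,pink,blue}; its interior {gold}; cl(A) = X∖{gold} = {red,green,teal,pink,blue}
boundary = {red,green,teal,pink,blue} ∖ {teal} = {red,green,pink,blue}

{red,green,pink,blue}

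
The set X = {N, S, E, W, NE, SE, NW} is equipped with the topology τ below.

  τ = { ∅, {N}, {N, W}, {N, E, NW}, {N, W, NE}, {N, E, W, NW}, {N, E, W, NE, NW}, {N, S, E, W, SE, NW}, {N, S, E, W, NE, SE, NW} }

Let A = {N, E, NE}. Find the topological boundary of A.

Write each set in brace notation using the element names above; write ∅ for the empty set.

{S, E, W, NE, SE, NW}

U open, U⊆A: ∅, {N}. int(A) = ⋃ = {N}
X∖A={S, W, SE, NW}, int(X∖A)=∅, hence cl(A)={N, S, E, W, NE, SE, NW}
∂A: remove int from cl → {S, E, W, NE, SE, NW}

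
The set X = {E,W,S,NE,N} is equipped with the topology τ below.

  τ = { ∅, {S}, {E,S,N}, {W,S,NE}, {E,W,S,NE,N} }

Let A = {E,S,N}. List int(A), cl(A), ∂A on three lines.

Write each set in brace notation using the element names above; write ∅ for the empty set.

opens ⊆ A: ∅, {S}, {E,S,N}; union → int = {E,S,N}
complement {W,NE}; its interior ∅; cl(A) = X∖∅ = {E,W,S,NE,N}
boundary = {E,W,S,NE,N} ∖ {E,S,N} = {W,NE}

int(A) = {E,S,N}
cl(A)  = {E,W,S,NE,N}
∂A     = {W,NE}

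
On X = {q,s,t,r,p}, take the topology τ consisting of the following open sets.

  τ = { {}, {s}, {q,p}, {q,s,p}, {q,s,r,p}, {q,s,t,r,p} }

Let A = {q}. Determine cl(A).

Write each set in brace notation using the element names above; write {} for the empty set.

{q,t,r,p}

complement {s,t,r,p}; its interior {s}; cl(A) = X∖{s} = {q,t,r,p}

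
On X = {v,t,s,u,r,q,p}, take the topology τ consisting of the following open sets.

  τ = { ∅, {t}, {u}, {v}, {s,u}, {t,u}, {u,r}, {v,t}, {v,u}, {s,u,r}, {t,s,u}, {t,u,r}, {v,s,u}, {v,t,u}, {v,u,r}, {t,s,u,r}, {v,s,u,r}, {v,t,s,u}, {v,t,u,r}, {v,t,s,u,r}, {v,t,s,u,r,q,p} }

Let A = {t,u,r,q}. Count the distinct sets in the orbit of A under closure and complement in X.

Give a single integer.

8

X∖A={v,s,p}, int(X∖A)={v}, hence cl(A)={t,s,u,r,q,p}
Orbit (k=closure, c=complement):
  1. A     = {t,u,r,q}
  2. kA    = {t,s,u,r,q,p}
  3. cA    = {v,s,p}
  4. ckA   = {v}
  5. kcA   = {v,s,q,p}
  6. kckA  = {v,q,p}
  7. ckcA  = {t,u,r}
  8. ckckA = {t,s,u,r}
(closed under both — stop)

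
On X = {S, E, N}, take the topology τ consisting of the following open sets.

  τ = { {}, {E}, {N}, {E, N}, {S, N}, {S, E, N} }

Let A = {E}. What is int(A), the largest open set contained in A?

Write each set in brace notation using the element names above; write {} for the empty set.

open subsets of A: {}, {E}; so int(A) = {E}

{E}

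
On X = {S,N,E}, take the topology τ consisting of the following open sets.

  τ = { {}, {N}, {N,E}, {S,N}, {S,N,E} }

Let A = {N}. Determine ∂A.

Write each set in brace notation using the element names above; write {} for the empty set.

U open, U⊆A: {}, {N}. int(A) = ⋃ = {N}
X∖A={S,E}, int(X∖A)={}, hence cl(A)={S,N,E}
∂A: remove int from cl → {S,E}

{S,E}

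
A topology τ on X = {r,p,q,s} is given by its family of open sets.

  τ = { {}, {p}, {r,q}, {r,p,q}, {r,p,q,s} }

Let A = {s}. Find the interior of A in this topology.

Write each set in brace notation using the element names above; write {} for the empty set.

{}

open subsets of A: {}; so int(A) = {}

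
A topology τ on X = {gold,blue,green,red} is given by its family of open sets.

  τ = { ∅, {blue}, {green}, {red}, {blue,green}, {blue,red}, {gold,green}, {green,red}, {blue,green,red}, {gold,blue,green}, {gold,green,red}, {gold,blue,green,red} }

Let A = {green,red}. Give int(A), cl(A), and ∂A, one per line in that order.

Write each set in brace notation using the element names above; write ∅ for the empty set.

int(A) = {green,red}
cl(A)  = {gold,green,red}
∂A     = {gold}

open subsets of A: ∅, {red}, {green}, {green,red}; so int(A) = {green,red}
closure: X∖int(X∖A) = X∖{blue} = {gold,green,red}
∂A = {gold,green,red} minus {green,red} = {gold}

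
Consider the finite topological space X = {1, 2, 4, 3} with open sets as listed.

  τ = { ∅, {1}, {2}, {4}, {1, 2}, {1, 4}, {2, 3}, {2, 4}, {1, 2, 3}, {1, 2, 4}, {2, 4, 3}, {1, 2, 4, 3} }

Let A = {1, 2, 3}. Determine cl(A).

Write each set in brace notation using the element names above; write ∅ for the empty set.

{1, 2, 3}

cl via duality: int({4}) = {4}, so X∖{4} = {1, 2, 3}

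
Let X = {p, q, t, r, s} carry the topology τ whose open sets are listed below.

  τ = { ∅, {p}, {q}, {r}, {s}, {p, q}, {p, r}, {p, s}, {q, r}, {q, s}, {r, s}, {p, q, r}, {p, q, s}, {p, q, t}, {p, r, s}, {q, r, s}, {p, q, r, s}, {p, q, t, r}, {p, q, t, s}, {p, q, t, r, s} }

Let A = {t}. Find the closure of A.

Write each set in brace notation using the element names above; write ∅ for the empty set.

{t}

closure: X∖int(X∖A) = X∖{p, q, r, s} = {t}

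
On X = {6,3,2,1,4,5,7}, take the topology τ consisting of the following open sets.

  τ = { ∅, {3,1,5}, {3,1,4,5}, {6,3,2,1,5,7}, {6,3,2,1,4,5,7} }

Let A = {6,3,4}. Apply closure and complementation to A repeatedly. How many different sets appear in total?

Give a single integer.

4

X∖A={2,1,5,7}, int(X∖A)=∅, hence cl(A)={6,3,2,1,4,5,7}
Orbit (k=closure, c=complement):
  1. A     = {6,3,4}
  2. kA    = {6,3,2,1,4,5,7}
  3. cA    = {2,1,5,7}
  4. ckA   = ∅
(closed under both — stop)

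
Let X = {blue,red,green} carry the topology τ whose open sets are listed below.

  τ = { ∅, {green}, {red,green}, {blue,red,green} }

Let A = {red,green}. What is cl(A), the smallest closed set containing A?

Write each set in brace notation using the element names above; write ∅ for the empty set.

X∖A={blue}, int(X∖A)=∅, hence cl(A)={blue,red,green}

{blue,red,green}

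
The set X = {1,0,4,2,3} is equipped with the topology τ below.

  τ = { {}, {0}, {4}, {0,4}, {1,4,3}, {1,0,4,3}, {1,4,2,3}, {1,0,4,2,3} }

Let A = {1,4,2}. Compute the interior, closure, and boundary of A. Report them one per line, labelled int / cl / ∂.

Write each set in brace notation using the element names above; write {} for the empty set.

int(A) = {4}
cl(A)  = {1,4,2,3}
∂A     = {1,2,3}

U open, U⊆A: {}, {4}. int(A) = ⋃ = {4}
X∖A={0,3}, int(X∖A)={0}, hence cl(A)={1,4,2,3}
∂A: remove int from cl → {1,2,3}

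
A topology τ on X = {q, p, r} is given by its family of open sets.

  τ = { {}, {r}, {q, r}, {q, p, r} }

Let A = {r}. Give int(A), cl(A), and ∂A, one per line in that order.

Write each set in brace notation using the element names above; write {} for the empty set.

opens ⊆ A: {}, {r}; union → int = {r}
complement {q, p}; its interior {}; cl(A) = X∖{} = {q, p, r}
boundary = {q, p, r} ∖ {r} = {q, p}

int(A) = {r}
cl(A)  = {q, p, r}
∂A     = {q, p}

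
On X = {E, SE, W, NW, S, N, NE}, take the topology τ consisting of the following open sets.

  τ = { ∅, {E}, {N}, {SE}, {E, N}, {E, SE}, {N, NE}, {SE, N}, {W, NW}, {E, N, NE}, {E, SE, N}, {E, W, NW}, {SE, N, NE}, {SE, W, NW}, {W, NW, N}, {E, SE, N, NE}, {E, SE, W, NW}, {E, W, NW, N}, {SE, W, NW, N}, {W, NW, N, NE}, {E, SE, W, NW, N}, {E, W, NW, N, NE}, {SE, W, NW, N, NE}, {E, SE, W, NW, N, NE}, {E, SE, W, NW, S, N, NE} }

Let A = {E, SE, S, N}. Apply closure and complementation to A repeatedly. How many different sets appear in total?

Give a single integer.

cl via duality: int({W, NW, NE}) = {W, NW}, so X∖{W, NW} = {E, SE, S, N, NE}
Write k for closure, c for complement:
  1. A     = {E, SE, S, N}
  2. kA    = {E, SE, S, N, NE}
  3. cA    = {W, NW, NE}
  4. ckA   = {W, NW}
  5. kcA   = {W, NW, S, NE}
  6. kckA  = {W, NW, S}
  7. ckcA  = {E, SE, N}
  8. ckckA = {E, SE, N, NE}
applying k or c yields no new set

8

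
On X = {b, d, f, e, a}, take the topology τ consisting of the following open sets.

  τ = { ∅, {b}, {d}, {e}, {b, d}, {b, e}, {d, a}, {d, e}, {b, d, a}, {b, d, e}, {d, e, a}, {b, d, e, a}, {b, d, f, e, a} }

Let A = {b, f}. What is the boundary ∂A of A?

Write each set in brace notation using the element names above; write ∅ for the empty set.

{f}

open subsets of A: ∅, {b}; so int(A) = {b}
closure: X∖int(X∖A) = X∖{d, e, a} = {b, f}
∂A = {b, f} minus {b} = {f}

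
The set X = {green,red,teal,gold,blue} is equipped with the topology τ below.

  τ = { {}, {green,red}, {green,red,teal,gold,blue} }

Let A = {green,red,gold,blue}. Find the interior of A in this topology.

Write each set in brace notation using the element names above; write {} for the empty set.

opens ⊆ A: {}, {green,red}; union → int = {green,red}

{green,red}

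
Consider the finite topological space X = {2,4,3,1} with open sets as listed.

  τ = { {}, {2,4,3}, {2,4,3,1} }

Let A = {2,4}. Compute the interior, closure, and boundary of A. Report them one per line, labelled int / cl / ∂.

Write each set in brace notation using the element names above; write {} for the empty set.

int(A) = {}
cl(A)  = {2,4,3,1}
∂A     = {2,4,3,1}

open subsets of A: {}; so int(A) = {}
closure: X∖int(X∖A) = X∖{} = {2,4,3,1}
∂A = {2,4,3,1} minus {} = {2,4,3,1}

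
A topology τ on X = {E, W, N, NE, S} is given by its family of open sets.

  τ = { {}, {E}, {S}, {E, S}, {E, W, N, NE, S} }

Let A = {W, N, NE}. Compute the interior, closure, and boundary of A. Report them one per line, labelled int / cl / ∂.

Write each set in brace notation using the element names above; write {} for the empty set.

U open, U⊆A: {}. int(A) = ⋃ = {}
X∖A={E, S}, int(X∖A)={E, S}, hence cl(A)={W, N, NE}
∂A: remove int from cl → {W, N, NE}

int(A) = {}
cl(A)  = {W, N, NE}
∂A     = {W, N, NE}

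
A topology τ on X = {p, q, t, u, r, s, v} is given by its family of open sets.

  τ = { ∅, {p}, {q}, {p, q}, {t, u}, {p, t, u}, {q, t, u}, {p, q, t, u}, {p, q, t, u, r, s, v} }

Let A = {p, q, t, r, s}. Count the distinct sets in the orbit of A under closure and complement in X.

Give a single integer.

complement {u, v}; its interior ∅; cl(A) = X∖∅ = {p, q, t, u, r, s, v}
With k = closure, c = complement:
  1. A     = {p, q, t, r, s}
  2. kA    = {p, q, t, u, r, s, v}
  3. cA    = {u, v}
  4. ckA   = ∅
  5. kcA   = {t, u, r, s, v}
  6. ckcA  = {p, q}
  7. kckcA = {p, q, r, s, v}
  8. ckckcA = {t, u}
k, c of each give nothing new

8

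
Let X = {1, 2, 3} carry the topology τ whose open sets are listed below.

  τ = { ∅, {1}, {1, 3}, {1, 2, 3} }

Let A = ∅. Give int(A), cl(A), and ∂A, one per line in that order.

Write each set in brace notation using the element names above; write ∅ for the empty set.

int(A) = ∅
cl(A)  = ∅
∂A     = ∅

open subsets of A: ∅; so int(A) = ∅
closure: X∖int(X∖A) = X∖{1, 2, 3} = ∅
∂A = ∅ minus ∅ = ∅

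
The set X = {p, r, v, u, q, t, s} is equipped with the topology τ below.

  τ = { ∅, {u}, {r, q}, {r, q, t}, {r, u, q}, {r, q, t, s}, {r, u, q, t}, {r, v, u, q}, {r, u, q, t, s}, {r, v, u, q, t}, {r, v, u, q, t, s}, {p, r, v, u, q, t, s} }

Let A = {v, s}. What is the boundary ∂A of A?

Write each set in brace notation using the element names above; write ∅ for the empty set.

opens ⊆ A: ∅; union → int = ∅
complement {p, r, u, q, t}; its interior {r, u, q, t}; cl(A) = X∖{r, u, q, t} = {p, v, s}
boundary = {p, v, s} ∖ ∅ = {p, v, s}

{p, v, s}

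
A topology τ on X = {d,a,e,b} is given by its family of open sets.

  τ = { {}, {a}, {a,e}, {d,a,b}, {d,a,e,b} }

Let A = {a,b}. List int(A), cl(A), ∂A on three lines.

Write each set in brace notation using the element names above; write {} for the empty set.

int(A) = {a}
cl(A)  = {d,a,e,b}
∂A     = {d,e,b}

opens ⊆ A: {}, {a}; union → int = {a}
complement {d,e}; its interior {}; cl(A) = X∖{} = {d,a,e,b}
boundary = {d,a,e,b} ∖ {a} = {d,e,b}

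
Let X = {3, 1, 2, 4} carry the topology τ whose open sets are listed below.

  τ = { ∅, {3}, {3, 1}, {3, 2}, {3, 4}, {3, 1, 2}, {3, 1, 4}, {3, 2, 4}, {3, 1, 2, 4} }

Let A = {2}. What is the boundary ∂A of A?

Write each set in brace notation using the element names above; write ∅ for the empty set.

interior: largest open inside A is ∅ (from ∅)
cl via duality: int({3, 1, 4}) = {3, 1, 4}, so X∖{3, 1, 4} = {2}
cl∖int = {2}

{2}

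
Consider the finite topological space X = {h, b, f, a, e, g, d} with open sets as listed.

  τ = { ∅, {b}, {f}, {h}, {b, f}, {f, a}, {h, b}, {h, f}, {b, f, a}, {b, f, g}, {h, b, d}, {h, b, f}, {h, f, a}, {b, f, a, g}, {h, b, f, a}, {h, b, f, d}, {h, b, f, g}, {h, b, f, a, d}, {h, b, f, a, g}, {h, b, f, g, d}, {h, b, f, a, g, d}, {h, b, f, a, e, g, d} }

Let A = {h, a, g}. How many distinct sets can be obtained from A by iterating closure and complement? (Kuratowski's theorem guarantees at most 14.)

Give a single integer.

closure: X∖int(X∖A) = X∖{b, f} = {h, a, e, g, d}
Let k=closure and c=complement:
  1. A     = {h, a, g}
  2. kA    = {h, a, e, g, d}
  3. cA    = {b, f, e, d}
  4. ckA   = {b, f}
  5. kcA   = {b, f, a, e, g, d}
  6. ckcA  = {h}
  7. kckcA = {h, e, d}
  8. ckckcA = {b, f, a, g}
— saturated at 8

8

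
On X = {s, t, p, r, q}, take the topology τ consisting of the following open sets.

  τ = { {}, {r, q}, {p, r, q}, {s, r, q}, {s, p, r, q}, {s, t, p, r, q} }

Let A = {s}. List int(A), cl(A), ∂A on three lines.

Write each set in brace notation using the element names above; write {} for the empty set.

U open, U⊆A: {}. int(A) = ⋃ = {}
X∖A={t, p, r, q}, int(X∖A)={p, r, q}, hence cl(A)={s, t}
∂A: remove int from cl → {s, t}

int(A) = {}
cl(A)  = {s, t}
∂A     = {s, t}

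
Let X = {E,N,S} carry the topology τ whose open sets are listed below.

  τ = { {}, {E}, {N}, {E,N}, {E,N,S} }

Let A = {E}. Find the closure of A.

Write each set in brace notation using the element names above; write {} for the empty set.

{E,S}

X∖A={N,S}, int(X∖A)={N}, hence cl(A)={E,S}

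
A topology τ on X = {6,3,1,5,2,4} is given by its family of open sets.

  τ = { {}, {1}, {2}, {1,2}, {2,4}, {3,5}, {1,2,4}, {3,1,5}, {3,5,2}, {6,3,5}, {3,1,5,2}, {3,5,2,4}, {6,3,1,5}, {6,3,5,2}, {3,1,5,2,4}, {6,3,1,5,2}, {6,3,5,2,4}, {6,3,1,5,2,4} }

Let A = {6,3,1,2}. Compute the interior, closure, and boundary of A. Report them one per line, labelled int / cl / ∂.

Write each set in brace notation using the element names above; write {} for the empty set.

int(A) = {1,2}
cl(A)  = {6,3,1,5,2,4}
∂A     = {6,3,5,4}

interior: largest open inside A is {1,2} (from {}, {1}, {2}, {1,2})
cl via duality: int({5,4}) = {}, so X∖{} = {6,3,1,5,2,4}
cl∖int = {6,3,5,4}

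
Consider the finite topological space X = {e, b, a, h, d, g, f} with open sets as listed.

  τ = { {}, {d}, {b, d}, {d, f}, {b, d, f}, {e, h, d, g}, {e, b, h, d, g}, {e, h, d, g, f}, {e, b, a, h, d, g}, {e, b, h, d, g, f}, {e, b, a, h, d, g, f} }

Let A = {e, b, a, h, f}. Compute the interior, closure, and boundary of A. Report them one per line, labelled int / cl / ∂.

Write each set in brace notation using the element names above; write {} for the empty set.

int(A) = {}
cl(A)  = {e, b, a, h, g, f}
∂A     = {e, b, a, h, g, f}

opens ⊆ A: {}; union → int = {}
complement {d, g}; its interior {d}; cl(A) = X∖{d} = {e, b, a, h, g, f}
boundary = {e, b, a, h, g, f} ∖ {} = {e, b, a, h, g, f}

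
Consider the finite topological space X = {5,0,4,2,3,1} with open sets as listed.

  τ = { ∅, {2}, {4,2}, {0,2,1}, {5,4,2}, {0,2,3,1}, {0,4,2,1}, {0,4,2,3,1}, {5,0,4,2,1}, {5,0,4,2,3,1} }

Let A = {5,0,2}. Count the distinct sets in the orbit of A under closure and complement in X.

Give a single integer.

closure: X∖int(X∖A) = X∖∅ = {5,0,4,2,3,1}
Let k=closure and c=complement:
  1. A     = {5,0,2}
  2. kA    = {5,0,4,2,3,1}
  3. cA    = {4,3,1}
  4. ckA   = ∅
  5. kcA   = {5,0,4,3,1}
  6. ckcA  = {2}
— saturated at 6

6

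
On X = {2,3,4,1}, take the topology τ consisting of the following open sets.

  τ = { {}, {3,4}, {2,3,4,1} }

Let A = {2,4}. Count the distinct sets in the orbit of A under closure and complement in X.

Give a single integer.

4

cl via duality: int({3,1}) = {}, so X∖{} = {2,3,4,1}
Write k for closure, c for complement:
  1. A     = {2,4}
  2. kA    = {2,3,4,1}
  3. cA    = {3,1}
  4. ckA   = {}
applying k or c yields no new set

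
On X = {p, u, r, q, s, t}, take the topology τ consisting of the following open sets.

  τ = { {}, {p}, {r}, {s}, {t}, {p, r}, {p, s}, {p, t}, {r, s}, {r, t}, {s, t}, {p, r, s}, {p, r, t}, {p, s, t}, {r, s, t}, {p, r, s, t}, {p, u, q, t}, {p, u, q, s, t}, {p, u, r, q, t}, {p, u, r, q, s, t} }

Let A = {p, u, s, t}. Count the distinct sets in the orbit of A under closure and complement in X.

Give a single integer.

complement {r, q}; its interior {r}; cl(A) = X∖{r} = {p, u, q, s, t}
With k = closure, c = complement:
  1. A     = {p, u, s, t}
  2. kA    = {p, u, q, s, t}
  3. cA    = {r, q}
  4. ckA   = {r}
  5. kcA   = {u, r, q}
  6. ckcA  = {p, s, t}
k, c of each give nothing new

6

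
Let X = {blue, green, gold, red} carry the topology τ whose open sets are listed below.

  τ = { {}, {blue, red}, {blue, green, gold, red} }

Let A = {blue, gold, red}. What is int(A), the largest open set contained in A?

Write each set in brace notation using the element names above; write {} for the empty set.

{blue, red}

interior: largest open inside A is {blue, red} (from {}, {blue, red})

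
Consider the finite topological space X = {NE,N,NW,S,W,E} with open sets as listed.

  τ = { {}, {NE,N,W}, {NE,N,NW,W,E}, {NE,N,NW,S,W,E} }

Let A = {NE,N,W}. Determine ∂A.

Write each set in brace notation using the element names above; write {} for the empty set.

{NW,S,E}

interior: largest open inside A is {NE,N,W} (from {}, {NE,N,W})
cl via duality: int({NW,S,E}) = {}, so X∖{} = {NE,N,NW,S,W,E}
cl∖int = {NW,S,E}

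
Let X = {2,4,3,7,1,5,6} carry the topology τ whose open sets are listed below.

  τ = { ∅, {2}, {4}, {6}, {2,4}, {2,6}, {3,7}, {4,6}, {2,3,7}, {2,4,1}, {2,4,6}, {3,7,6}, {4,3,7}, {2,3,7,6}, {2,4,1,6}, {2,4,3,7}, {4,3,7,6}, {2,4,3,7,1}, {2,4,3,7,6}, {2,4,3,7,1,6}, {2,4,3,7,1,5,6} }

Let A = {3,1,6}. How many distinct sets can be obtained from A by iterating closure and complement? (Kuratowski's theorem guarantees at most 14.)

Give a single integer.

12

complement {2,4,7,5}; its interior {2,4}; cl(A) = X∖{2,4} = {3,7,1,5,6}
With k = closure, c = complement:
  1. A     = {3,1,6}
  2. kA    = {3,7,1,5,6}
  3. cA    = {2,4,7,5}
  4. ckA   = {2,4}
  5. kcA   = {2,4,3,7,1,5}
  6. kckA  = {2,4,1,5}
  7. ckcA  = {6}
  8. ckckA = {3,7,6}
  9. kckcA = {5,6}
  10. kckckA = {3,7,5,6}
  11. ckckcA = {2,4,3,7,1}
  12. ckckckA = {2,4,1}
k, c of each give nothing new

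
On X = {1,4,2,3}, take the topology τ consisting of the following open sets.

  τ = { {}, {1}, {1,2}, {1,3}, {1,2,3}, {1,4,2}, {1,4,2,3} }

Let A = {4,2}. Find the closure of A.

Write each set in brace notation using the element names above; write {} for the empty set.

{4,2}

closure: X∖int(X∖A) = X∖{1,3} = {4,2}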